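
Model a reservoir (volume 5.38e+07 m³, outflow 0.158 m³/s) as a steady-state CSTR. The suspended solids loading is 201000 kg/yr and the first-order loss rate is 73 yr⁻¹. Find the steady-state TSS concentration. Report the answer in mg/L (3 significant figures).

0.0511 mg/L

Outflow Q = 0.158 m³/s × 3.156e+07 s/yr = 4.986e+06 m³/yr.
Steady-state CSTR mass balance: W = Q·C + k·V·C, so C = W/(Q + kV).
Q + kV = 4.986e+06 + 73·5.38e+07 = 3.932e+09 m³/yr.
C = 201000/3.932e+09 = 5.111e-05 kg/m³ = 0.05111 mg/L.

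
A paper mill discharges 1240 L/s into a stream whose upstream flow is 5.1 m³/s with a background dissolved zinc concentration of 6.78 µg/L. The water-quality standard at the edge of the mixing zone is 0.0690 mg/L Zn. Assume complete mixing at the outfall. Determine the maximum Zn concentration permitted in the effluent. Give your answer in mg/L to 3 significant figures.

0.325 mg/L

1240 L/s = 1.24 m³/s.
6.78 µg/L = 0.00678 mg/L.
Mass balance: 0.069·6.34 = 1.24·Cₑ + 5.1·0.00678.
Cₑ = (0.4375 − 0.03458) / 1.24 = 0.3249 mg/L.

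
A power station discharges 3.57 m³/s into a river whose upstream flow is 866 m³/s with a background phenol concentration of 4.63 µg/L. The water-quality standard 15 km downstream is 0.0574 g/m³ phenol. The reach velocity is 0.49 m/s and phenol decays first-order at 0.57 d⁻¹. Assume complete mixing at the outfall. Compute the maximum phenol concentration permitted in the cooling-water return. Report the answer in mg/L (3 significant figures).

4.63 µg/L = 0.00463 mg/L.
Travel time to the compliance point: t = 1.5e+04/0.49 = 3.061e+04 s = 0.3543 d; decay factor exp(−0.57·0.3543) = 0.8171.
So the concentration just after mixing may be at most 0.0574/0.8171 = 0.07025 mg/L.
Mass balance: 0.07025·869.6 = 3.57·Cₑ + 866·0.00463.
Cₑ = (61.08 − 4.01) / 3.57 = 15.99 mg/L.

16.0 mg/L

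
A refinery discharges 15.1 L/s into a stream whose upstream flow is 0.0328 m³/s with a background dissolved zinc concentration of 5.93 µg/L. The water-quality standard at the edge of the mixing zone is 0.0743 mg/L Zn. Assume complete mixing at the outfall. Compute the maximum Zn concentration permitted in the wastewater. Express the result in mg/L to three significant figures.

0.223 mg/L

15.1 L/s = 0.0151 m³/s.
5.93 µg/L = 0.00593 mg/L.
Mass balance: 0.0743·0.0479 = 0.0151·Cₑ + 0.0328·0.00593.
Cₑ = (0.003559 − 0.0001945) / 0.0151 = 0.2228 mg/L.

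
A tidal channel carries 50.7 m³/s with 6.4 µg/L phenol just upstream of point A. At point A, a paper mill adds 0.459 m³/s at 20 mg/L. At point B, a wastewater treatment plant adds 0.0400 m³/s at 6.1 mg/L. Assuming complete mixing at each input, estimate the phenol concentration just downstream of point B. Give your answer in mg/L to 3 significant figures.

0.190 mg/L

6.4 µg/L = 0.0064 mg/L.
After input A: C = (50.7·0.0064 + 0.459·20) / 51.16 = 0.1858 mg/L.
After input B: C = (51.16·0.1858 + 0.04·6.1) / 51.2 = 0.1904 mg/L.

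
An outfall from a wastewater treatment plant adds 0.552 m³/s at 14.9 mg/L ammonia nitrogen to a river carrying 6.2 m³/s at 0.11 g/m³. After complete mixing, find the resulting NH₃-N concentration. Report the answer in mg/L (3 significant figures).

Flow-weighted mixing gives C = (0.552·14.9 + 6.2·0.11) / (0.552 + 6.2) = 8.907/6.752 = 1.319 mg/L.

1.32 mg/L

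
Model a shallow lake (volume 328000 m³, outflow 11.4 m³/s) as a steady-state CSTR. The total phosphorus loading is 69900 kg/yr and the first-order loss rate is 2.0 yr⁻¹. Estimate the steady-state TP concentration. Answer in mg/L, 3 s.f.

Outflow Q = 11.4 m³/s × 3.156e+07 s/yr = 3.598e+08 m³/yr.
Steady-state CSTR mass balance: W = Q·C + k·V·C, so C = W/(Q + kV).
Q + kV = 3.598e+08 + 2.0·328000 = 3.604e+08 m³/yr.
C = 69900/3.604e+08 = 0.0001939 kg/m³ = 0.1939 mg/L.

0.194 mg/L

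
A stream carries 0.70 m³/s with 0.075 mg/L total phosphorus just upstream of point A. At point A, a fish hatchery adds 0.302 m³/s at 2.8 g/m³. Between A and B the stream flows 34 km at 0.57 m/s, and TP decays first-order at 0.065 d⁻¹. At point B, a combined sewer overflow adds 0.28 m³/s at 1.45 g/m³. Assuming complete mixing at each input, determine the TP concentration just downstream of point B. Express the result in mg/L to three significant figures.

After input A: C = (0.7·0.075 + 0.302·2.8) / 1.002 = 0.8963 mg/L.
Over the 34 km reach to input B (t = 5.965e+04 s = 0.6904 d), decay gives C = 0.8963·exp(−0.065·0.6904) = 0.857 mg/L.
After input B: C = (1.002·0.857 + 0.28·1.45) / 1.282 = 0.9865 mg/L.

0.986 mg/L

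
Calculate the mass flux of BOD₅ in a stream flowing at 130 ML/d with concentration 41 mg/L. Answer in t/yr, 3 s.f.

130 ML/d = 1.505 m³/s.
Mass flux = Q·C = 1.505 m³/s × 41 g/m³ = 61.69 g/s.
= 61.69 g/s × 31.56 = 1947 t/yr.

1950 t/yr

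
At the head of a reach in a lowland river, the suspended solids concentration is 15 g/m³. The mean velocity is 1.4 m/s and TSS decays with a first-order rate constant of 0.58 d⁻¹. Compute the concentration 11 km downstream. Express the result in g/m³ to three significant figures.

Travel time t = 11 km / 1.4 m/s = 1.1e+04/1.4 = 7857 s = 0.09094 d.
First-order decay: C = 15·exp(−0.58·0.09094) = 15·0.9486 = 14.23 g/m³.

14.2 g/m³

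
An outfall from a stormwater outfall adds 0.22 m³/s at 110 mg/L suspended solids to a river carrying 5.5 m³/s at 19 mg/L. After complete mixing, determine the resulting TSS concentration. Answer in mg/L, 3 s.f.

22.5 mg/L

By mass balance at complete mixing, C = (0.22·110 + 5.5·19) / (0.22 + 5.5) = 128.7/5.72 = 22.5 mg/L.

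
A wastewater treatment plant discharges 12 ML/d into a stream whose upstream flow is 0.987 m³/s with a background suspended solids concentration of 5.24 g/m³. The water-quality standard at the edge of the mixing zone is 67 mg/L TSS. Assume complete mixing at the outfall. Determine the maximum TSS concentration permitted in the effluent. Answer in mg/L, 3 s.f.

12 ML/d = 0.1389 m³/s.
Mass balance: 67·1.126 = 0.1389·Cₑ + 0.987·5.24.
Cₑ = (75.43 − 5.172) / 0.1389 = 505.9 mg/L.

506 mg/L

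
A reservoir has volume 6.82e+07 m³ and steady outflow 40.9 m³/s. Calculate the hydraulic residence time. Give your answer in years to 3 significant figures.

Q = 40.9 m³/s × 3.156e+07 s/yr = 1.291e+09 m³/yr.
Hydraulic residence time τ = V/Q = 6.82e+07/1.291e+09 = 0.05284 yr.

0.0528 yr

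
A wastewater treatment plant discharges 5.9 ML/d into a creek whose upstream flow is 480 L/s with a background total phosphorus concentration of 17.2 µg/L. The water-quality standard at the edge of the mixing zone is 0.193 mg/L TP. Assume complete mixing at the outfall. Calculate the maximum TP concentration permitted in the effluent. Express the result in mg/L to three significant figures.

1.43 mg/L

5.9 ML/d = 0.06829 m³/s.
480 L/s = 0.48 m³/s.
17.2 µg/L = 0.0172 mg/L.
Mass balance: 0.193·0.5483 = 0.06829·Cₑ + 0.48·0.0172.
Cₑ = (0.1058 − 0.008256) / 0.06829 = 1.429 mg/L.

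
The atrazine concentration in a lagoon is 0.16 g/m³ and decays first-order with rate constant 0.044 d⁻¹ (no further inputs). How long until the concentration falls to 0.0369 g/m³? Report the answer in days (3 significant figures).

33.3 d

t = ln(C₀/C)/k = ln(0.16/0.0369)/0.044 = 1.467/0.044 = 33.34 d.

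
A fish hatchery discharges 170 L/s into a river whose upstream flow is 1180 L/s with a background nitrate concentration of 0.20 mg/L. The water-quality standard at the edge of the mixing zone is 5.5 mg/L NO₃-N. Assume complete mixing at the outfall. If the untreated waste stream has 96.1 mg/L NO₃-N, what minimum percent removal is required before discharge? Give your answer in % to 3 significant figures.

56.0 %

170 L/s = 0.17 m³/s.
1180 L/s = 1.18 m³/s.
Mass balance: 5.5·1.35 = 0.17·Cₑ + 1.18·0.2.
Cₑ = (7.425 − 0.236) / 0.17 = 42.29 mg/L.
Required removal = 1 − 42.29/96.1 = 56 %.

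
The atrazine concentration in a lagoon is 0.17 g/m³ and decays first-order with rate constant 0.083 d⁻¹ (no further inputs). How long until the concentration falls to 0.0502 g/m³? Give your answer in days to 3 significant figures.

14.7 d

t = ln(C₀/C)/k = ln(0.17/0.0502)/0.083 = 1.22/0.083 = 14.7 d.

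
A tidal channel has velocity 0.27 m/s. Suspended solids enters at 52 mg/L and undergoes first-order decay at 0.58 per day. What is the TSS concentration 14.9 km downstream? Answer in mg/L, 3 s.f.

35.9 mg/L

Travel time t = 14.9 km / 0.27 m/s = 1.49e+04/0.27 = 5.519e+04 s = 0.6387 d.
First-order decay: C = 52·exp(−0.58·0.6387) = 52·0.6904 = 35.9 mg/L.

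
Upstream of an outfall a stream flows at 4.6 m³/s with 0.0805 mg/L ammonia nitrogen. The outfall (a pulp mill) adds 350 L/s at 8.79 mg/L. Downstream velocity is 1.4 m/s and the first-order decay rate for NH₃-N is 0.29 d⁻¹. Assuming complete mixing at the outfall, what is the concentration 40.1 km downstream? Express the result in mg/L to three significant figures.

350 L/s = 0.35 m³/s.
After complete mixing, C₀ = (0.35·8.79 + 4.6·0.0805) / 4.95 = 0.6963 mg/L.
Travel time t = 4.01e+04 m / 1.4 m/s = 2.864e+04 s = 0.3315 d.
C = 0.6963·exp(−0.29·0.3315) = 0.6963·0.9083 = 0.6325 mg/L.

0.632 mg/L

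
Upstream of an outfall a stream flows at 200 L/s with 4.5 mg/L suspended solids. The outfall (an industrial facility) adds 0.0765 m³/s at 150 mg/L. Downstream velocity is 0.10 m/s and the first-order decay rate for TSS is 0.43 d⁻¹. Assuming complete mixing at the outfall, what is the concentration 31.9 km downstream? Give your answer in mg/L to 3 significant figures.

200 L/s = 0.2 m³/s.
After complete mixing, C₀ = (0.0765·150 + 0.2·4.5) / 0.2765 = 44.76 mg/L.
Travel time t = 3.19e+04 m / 0.10 m/s = 3.19e+05 s = 3.692 d.
C = 44.76·exp(−0.43·3.692) = 44.76·0.2044 = 9.149 mg/L.

9.15 mg/L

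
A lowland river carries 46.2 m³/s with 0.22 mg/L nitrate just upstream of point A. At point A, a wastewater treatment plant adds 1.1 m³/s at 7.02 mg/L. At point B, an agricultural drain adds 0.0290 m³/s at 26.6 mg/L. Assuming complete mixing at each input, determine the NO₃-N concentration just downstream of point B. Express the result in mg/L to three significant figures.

After input A: C = (46.2·0.22 + 1.1·7.02) / 47.3 = 0.3781 mg/L.
After input B: C = (47.3·0.3781 + 0.029·26.6) / 47.33 = 0.3942 mg/L.

0.394 mg/L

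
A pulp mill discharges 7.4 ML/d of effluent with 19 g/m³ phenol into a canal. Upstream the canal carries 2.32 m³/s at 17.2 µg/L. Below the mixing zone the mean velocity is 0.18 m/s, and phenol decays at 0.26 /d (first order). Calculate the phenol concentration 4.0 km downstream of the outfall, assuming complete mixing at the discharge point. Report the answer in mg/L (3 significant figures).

0.648 mg/L

7.4 ML/d = 0.08565 m³/s.
17.2 µg/L = 0.0172 mg/L.
After complete mixing, C₀ = (0.08565·19 + 2.32·0.0172) / 2.406 = 0.693 mg/L.
Travel time t = 4000 m / 0.18 m/s = 2.222e+04 s = 0.2572 d.
C = 0.693·exp(−0.26·0.2572) = 0.693·0.9353 = 0.6482 mg/L.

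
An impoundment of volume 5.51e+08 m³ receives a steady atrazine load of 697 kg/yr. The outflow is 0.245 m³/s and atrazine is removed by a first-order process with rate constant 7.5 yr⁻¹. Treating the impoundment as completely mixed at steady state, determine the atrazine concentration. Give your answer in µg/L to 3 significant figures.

0.168 µg/L

Outflow Q = 0.245 m³/s × 3.156e+07 s/yr = 7.732e+06 m³/yr.
Steady-state CSTR mass balance: W = Q·C + k·V·C, so C = W/(Q + kV).
Q + kV = 7.732e+06 + 7.5·5.51e+08 = 4.14e+09 m³/yr.
C = 697/4.14e+09 = 1.683e-07 kg/m³ = 0.0001683 mg/L = 0.1683 µg/L.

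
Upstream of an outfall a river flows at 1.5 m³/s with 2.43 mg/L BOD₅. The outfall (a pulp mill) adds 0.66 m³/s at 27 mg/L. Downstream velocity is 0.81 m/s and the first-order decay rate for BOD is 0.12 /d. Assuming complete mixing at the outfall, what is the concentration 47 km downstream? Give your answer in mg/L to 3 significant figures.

9.17 mg/L

After complete mixing, C₀ = (0.66·27 + 1.5·2.43) / 2.16 = 9.938 mg/L.
Travel time t = 4.7e+04 m / 0.81 m/s = 5.802e+04 s = 0.6716 d.
C = 9.938·exp(−0.12·0.6716) = 9.938·0.9226 = 9.168 mg/L.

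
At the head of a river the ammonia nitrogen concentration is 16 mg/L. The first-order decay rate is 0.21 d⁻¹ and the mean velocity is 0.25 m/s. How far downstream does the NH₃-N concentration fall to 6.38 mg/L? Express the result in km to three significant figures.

94.6 km

From C = C₀·e^(−kt), t = ln(C₀/C)/k = ln(16/6.38)/0.21 = 0.9194/0.21 = 4.378 d.
Distance = v·t = 0.25 m/s × 3.783e+05 s = 9.457e+04 m = 94.57 km.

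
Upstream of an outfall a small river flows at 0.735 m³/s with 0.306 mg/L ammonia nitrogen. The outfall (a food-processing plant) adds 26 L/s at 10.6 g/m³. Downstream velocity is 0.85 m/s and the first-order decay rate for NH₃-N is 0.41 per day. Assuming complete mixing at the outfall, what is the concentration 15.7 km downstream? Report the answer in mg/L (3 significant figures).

0.603 mg/L

26 L/s = 0.026 m³/s.
After complete mixing, C₀ = (0.026·10.6 + 0.735·0.306) / 0.761 = 0.6577 mg/L.
Travel time t = 1.57e+04 m / 0.85 m/s = 1.847e+04 s = 0.2138 d.
C = 0.6577·exp(−0.41·0.2138) = 0.6577·0.9161 = 0.6025 mg/L.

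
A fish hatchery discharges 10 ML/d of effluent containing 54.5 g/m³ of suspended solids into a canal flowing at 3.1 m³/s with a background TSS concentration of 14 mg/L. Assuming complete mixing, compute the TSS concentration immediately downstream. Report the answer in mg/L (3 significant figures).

15.5 mg/L

10 ML/d = 0.1157 m³/s.
By mass balance at complete mixing, C = (0.1157·54.5 + 3.1·14) / (0.1157 + 3.1) = 49.71/3.216 = 15.46 mg/L.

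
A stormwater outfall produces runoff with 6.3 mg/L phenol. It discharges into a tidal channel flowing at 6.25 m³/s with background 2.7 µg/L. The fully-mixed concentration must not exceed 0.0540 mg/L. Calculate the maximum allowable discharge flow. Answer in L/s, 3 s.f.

2.7 µg/L = 0.0027 mg/L.
Mass balance at complete mixing: C_std·(Q_w + Q_r) = Q_w·C_e + Q_r·C_b.
Rearranging, Q_w = Q_r·(C_std − C_b)/(C_e − C_std) = 6.25·(0.054 − 0.0027) / (6.3 − 0.054) = 0.05133 m³/s.
= 51.33 L/s.

51.3 L/s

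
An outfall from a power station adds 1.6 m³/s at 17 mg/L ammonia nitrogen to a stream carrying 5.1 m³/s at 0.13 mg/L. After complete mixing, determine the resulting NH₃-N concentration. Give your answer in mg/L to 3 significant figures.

4.16 mg/L

Flow-weighted mixing gives C = (1.6·17 + 5.1·0.13) / (1.6 + 5.1) = 27.86/6.7 = 4.159 mg/L.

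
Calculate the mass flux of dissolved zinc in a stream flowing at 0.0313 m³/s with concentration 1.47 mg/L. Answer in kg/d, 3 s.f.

3.98 kg/d

Mass flux = Q·C = 0.0313 m³/s × 1.47 g/m³ = 0.04601 g/s.
= 0.04601 g/s × 86.4 = 3.975 kg/d.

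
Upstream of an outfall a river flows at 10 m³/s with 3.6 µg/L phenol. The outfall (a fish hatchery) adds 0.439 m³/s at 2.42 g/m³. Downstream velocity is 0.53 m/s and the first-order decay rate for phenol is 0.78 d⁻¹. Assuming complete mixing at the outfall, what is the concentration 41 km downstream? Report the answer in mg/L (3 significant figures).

3.6 µg/L = 0.0036 mg/L.
After complete mixing, C₀ = (0.439·2.42 + 10·0.0036) / 10.44 = 0.1052 mg/L.
Travel time t = 4.1e+04 m / 0.53 m/s = 7.736e+04 s = 0.8954 d.
C = 0.1052·exp(−0.78·0.8954) = 0.1052·0.4974 = 0.05234 mg/L.

0.0523 mg/L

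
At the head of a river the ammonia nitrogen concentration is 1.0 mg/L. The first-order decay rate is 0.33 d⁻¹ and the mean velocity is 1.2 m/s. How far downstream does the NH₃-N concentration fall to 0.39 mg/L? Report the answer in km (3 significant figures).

From C = C₀·e^(−kt), t = ln(C₀/C)/k = ln(1.0/0.39)/0.33 = 0.9416/0.33 = 2.853 d.
Distance = v·t = 1.2 m/s × 2.465e+05 s = 2.958e+05 m = 295.8 km.

296 km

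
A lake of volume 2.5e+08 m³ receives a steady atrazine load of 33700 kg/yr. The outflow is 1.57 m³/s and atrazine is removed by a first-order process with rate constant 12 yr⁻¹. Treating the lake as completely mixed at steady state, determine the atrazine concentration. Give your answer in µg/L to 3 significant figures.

11.1 µg/L

Outflow Q = 1.57 m³/s × 3.156e+07 s/yr = 4.955e+07 m³/yr.
Steady-state CSTR mass balance: W = Q·C + k·V·C, so C = W/(Q + kV).
Q + kV = 4.955e+07 + 12·2.5e+08 = 3.05e+09 m³/yr.
C = 33700/3.05e+09 = 1.105e-05 kg/m³ = 0.01105 mg/L = 11.05 µg/L.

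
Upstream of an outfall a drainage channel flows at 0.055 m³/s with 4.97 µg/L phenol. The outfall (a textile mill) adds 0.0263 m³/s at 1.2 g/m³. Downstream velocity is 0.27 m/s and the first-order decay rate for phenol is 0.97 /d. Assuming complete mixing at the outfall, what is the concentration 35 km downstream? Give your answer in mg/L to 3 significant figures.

4.97 µg/L = 0.00497 mg/L.
After complete mixing, C₀ = (0.0263·1.2 + 0.055·0.00497) / 0.0813 = 0.3916 mg/L.
Travel time t = 3.5e+04 m / 0.27 m/s = 1.296e+05 s = 1.5 d.
C = 0.3916·exp(−0.97·1.5) = 0.3916·0.2333 = 0.09136 mg/L.

0.0914 mg/L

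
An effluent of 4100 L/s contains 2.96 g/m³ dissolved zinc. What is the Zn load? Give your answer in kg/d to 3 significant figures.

4100 L/s = 4.1 m³/s.
Mass flux = Q·C = 4.1 m³/s × 2.96 g/m³ = 12.14 g/s.
= 12.14 g/s × 86.4 = 1049 kg/d.

1050 kg/d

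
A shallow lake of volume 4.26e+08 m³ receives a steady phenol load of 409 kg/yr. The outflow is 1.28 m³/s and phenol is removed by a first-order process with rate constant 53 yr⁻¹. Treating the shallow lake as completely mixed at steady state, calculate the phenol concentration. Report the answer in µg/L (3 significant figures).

0.0181 µg/L

Outflow Q = 1.28 m³/s × 3.156e+07 s/yr = 4.039e+07 m³/yr.
Steady-state CSTR mass balance: W = Q·C + k·V·C, so C = W/(Q + kV).
Q + kV = 4.039e+07 + 53·4.26e+08 = 2.262e+10 m³/yr.
C = 409/2.262e+10 = 1.808e-08 kg/m³ = 1.808e-05 mg/L = 0.01808 µg/L.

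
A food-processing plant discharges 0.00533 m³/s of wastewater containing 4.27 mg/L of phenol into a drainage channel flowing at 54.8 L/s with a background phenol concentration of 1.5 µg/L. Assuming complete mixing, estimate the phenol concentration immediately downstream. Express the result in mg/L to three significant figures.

0.380 mg/L

54.8 L/s = 0.0548 m³/s.
1.5 µg/L = 0.0015 mg/L.
Conservation of mass across the mixing zone: C = (0.00533·4.27 + 0.0548·0.0015) / (0.00533 + 0.0548) = 0.02284/0.06013 = 0.3799 mg/L.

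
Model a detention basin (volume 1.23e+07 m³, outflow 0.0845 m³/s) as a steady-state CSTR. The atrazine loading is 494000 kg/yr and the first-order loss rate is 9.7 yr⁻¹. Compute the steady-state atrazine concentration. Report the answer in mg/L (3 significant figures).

4.05 mg/L

Outflow Q = 0.0845 m³/s × 3.156e+07 s/yr = 2.667e+06 m³/yr.
Steady-state CSTR mass balance: W = Q·C + k·V·C, so C = W/(Q + kV).
Q + kV = 2.667e+06 + 9.7·1.23e+07 = 1.22e+08 m³/yr.
C = 494000/1.22e+08 = 0.00405 kg/m³ = 4.05 mg/L.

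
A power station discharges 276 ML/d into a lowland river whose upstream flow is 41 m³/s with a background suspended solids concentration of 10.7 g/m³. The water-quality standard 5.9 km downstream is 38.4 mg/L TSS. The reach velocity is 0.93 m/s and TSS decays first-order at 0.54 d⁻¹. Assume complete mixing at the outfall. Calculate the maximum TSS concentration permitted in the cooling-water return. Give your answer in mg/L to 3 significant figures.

276 ML/d = 3.194 m³/s.
Travel time to the compliance point: t = 5900/0.93 = 6344 s = 0.07343 d; decay factor exp(−0.54·0.07343) = 0.9611.
So the concentration just after mixing may be at most 38.4/0.9611 = 39.95 mg/L.
Mass balance: 39.95·44.19 = 3.194·Cₑ + 41·10.7.
Cₑ = (1766 − 438.7) / 3.194 = 415.4 mg/L.

415 mg/L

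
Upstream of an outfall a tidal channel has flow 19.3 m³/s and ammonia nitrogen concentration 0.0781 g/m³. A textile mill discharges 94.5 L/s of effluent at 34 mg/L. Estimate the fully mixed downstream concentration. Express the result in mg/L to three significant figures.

0.243 mg/L

94.5 L/s = 0.0945 m³/s.
Flow-weighted mixing gives C = (0.0945·34 + 19.3·0.0781) / (0.0945 + 19.3) = 4.72/19.39 = 0.2434 mg/L.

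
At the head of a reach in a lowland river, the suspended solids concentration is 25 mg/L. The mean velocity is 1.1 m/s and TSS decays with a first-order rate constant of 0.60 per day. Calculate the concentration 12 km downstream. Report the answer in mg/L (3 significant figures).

23.2 mg/L

Travel time t = 12 km / 1.1 m/s = 1.2e+04/1.1 = 1.091e+04 s = 0.1263 d.
First-order decay: C = 25·exp(−0.60·0.1263) = 25·0.927 = 23.18 mg/L.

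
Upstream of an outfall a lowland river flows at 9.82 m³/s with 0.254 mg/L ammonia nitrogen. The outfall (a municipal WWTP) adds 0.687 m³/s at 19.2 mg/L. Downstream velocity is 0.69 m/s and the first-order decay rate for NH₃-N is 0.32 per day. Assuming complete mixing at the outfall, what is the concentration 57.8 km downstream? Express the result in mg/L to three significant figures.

After complete mixing, C₀ = (0.687·19.2 + 9.82·0.254) / 10.51 = 1.493 mg/L.
Travel time t = 5.78e+04 m / 0.69 m/s = 8.377e+04 s = 0.9695 d.
C = 1.493·exp(−0.32·0.9695) = 1.493·0.7333 = 1.095 mg/L.

1.09 mg/L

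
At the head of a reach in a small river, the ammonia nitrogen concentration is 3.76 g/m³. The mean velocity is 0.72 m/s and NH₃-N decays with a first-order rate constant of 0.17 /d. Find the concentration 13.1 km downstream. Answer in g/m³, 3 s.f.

3.63 g/m³

Travel time t = 13.1 km / 0.72 m/s = 1.31e+04/0.72 = 1.819e+04 s = 0.2106 d.
First-order decay: C = 3.76·exp(−0.17·0.2106) = 3.76·0.9648 = 3.628 g/m³.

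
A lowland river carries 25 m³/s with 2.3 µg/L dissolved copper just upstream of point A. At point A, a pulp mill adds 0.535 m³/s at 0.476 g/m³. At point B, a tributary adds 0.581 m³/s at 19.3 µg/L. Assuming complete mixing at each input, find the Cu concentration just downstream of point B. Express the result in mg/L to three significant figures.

0.0124 mg/L

2.3 µg/L = 0.0023 mg/L.
After input A: C = (25·0.0023 + 0.535·0.476) / 25.54 = 0.01222 mg/L.
19.3 µg/L = 0.0193 mg/L.
After input B: C = (25.54·0.01222 + 0.581·0.0193) / 26.12 = 0.01238 mg/L.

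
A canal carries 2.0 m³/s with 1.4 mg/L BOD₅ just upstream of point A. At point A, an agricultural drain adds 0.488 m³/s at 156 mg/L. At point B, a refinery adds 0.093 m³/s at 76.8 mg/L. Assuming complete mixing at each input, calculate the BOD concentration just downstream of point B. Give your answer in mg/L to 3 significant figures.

33.3 mg/L

After input A: C = (2·1.4 + 0.488·156) / 2.488 = 31.72 mg/L.
After input B: C = (2.488·31.72 + 0.093·76.8) / 2.581 = 33.35 mg/L.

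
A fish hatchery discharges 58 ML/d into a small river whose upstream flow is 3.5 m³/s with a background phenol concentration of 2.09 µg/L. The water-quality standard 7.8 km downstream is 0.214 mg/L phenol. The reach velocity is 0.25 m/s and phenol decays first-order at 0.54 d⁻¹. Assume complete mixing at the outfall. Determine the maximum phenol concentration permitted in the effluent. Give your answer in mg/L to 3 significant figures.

1.61 mg/L

58 ML/d = 0.6713 m³/s.
2.09 µg/L = 0.00209 mg/L.
Travel time to the compliance point: t = 7800/0.25 = 3.12e+04 s = 0.3611 d; decay factor exp(−0.54·0.3611) = 0.8228.
So the concentration just after mixing may be at most 0.214/0.8228 = 0.2601 mg/L.
Mass balance: 0.2601·4.171 = 0.6713·Cₑ + 3.5·0.00209.
Cₑ = (1.085 − 0.007315) / 0.6713 = 1.605 mg/L.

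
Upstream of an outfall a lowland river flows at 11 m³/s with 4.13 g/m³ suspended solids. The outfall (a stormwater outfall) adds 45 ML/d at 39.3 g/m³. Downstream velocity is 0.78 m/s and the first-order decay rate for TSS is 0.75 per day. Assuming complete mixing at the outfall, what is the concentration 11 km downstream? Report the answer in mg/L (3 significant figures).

45 ML/d = 0.5208 m³/s.
After complete mixing, C₀ = (0.5208·39.3 + 11·4.13) / 11.52 = 5.72 mg/L.
Travel time t = 1.1e+04 m / 0.78 m/s = 1.41e+04 s = 0.1632 d.
C = 5.72·exp(−0.75·0.1632) = 5.72·0.8848 = 5.061 mg/L.

5.06 mg/L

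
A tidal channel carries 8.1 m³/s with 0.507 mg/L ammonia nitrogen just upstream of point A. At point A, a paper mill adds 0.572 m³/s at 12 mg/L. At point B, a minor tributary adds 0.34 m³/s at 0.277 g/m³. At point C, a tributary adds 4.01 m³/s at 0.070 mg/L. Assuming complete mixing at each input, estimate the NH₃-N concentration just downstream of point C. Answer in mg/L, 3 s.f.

0.871 mg/L

After input A: C = (8.1·0.507 + 0.572·12) / 8.672 = 1.265 mg/L.
After input B: C = (8.672·1.265 + 0.34·0.277) / 9.012 = 1.228 mg/L.
After input C: C = (9.012·1.228 + 4.01·0.07) / 13.02 = 0.8713 mg/L.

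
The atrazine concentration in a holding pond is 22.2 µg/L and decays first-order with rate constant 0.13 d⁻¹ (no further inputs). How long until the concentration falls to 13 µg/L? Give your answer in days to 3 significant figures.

t = ln(C₀/C)/k = ln(22.2/13)/0.13 = 0.5351/0.13 = 4.116 d.

4.12 d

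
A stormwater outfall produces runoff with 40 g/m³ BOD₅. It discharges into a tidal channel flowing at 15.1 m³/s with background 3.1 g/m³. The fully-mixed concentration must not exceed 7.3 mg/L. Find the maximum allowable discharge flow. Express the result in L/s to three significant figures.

1940 L/s

Mass balance at complete mixing: C_std·(Q_w + Q_r) = Q_w·C_e + Q_r·C_b.
Rearranging, Q_w = Q_r·(C_std − C_b)/(C_e − C_std) = 15.1·(7.3 − 3.1) / (40 − 7.3) = 1.939 m³/s.
= 1939 L/s.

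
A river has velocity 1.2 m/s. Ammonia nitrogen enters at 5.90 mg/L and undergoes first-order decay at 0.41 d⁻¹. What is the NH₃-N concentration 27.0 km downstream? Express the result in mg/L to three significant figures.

Travel time t = 27.0 km / 1.2 m/s = 2.7e+04/1.2 = 2.25e+04 s = 0.2604 d.
First-order decay: C = 5.90·exp(−0.41·0.2604) = 5.90·0.8987 = 5.303 mg/L.

5.30 mg/L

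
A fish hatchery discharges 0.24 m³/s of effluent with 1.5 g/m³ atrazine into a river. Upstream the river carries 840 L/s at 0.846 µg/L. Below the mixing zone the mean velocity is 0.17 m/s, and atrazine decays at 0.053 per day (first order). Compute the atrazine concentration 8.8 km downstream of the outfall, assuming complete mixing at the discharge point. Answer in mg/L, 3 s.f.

840 L/s = 0.84 m³/s.
0.846 µg/L = 0.000846 mg/L.
After complete mixing, C₀ = (0.24·1.5 + 0.84·0.000846) / 1.08 = 0.334 mg/L.
Travel time t = 8800 m / 0.17 m/s = 5.176e+04 s = 0.5991 d.
C = 0.334·exp(−0.053·0.5991) = 0.334·0.9687 = 0.3236 mg/L.

0.324 mg/L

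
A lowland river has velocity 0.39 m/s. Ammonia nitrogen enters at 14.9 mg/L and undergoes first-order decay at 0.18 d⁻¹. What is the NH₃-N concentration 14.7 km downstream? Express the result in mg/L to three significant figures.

13.8 mg/L

Travel time t = 14.7 km / 0.39 m/s = 1.47e+04/0.39 = 3.769e+04 s = 0.4363 d.
First-order decay: C = 14.9·exp(−0.18·0.4363) = 14.9·0.9245 = 13.77 mg/L.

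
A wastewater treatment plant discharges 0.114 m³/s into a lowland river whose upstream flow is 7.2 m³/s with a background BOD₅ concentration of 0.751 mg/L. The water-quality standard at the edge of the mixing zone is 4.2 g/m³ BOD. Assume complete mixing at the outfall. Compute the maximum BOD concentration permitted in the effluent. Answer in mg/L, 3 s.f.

Mass balance: 4.2·7.314 = 0.114·Cₑ + 7.2·0.751.
Cₑ = (30.72 − 5.407) / 0.114 = 222 mg/L.

222 mg/L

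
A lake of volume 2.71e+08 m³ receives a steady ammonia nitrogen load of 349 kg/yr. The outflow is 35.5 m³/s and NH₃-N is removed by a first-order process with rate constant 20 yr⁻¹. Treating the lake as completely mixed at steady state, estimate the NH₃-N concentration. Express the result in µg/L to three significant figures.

0.0534 µg/L

Outflow Q = 35.5 m³/s × 3.156e+07 s/yr = 1.12e+09 m³/yr.
Steady-state CSTR mass balance: W = Q·C + k·V·C, so C = W/(Q + kV).
Q + kV = 1.12e+09 + 20·2.71e+08 = 6.54e+09 m³/yr.
C = 349/6.54e+09 = 5.336e-08 kg/m³ = 5.336e-05 mg/L = 0.05336 µg/L.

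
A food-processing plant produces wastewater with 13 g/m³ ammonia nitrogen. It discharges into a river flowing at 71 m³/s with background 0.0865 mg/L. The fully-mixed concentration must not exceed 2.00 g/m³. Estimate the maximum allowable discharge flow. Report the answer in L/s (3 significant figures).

Mass balance at complete mixing: C_std·(Q_w + Q_r) = Q_w·C_e + Q_r·C_b.
Rearranging, Q_w = Q_r·(C_std − C_b)/(C_e − C_std) = 71·(2 − 0.0865) / (13 − 2) = 12.35 m³/s.
= 1.235e+04 L/s.

12400 L/s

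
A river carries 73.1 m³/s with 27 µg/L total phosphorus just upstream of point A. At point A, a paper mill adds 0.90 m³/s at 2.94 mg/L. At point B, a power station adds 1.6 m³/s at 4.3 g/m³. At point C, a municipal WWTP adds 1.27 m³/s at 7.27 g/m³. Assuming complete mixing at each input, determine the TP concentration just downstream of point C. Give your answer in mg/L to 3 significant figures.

0.270 mg/L

27 µg/L = 0.027 mg/L.
After input A: C = (73.1·0.027 + 0.9·2.94) / 74 = 0.06243 mg/L.
After input B: C = (74·0.06243 + 1.6·4.3) / 75.6 = 0.1521 mg/L.
After input C: C = (75.6·0.1521 + 1.27·7.27) / 76.87 = 0.2697 mg/L.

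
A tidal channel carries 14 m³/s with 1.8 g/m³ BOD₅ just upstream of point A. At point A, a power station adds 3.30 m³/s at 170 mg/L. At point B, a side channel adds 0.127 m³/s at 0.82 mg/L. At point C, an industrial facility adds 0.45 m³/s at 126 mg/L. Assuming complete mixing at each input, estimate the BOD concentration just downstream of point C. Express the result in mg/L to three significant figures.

After input A: C = (14·1.8 + 3.3·170) / 17.3 = 33.88 mg/L.
After input B: C = (17.3·33.88 + 0.127·0.82) / 17.43 = 33.64 mg/L.
After input C: C = (17.43·33.64 + 0.45·126) / 17.88 = 35.97 mg/L.

36.0 mg/L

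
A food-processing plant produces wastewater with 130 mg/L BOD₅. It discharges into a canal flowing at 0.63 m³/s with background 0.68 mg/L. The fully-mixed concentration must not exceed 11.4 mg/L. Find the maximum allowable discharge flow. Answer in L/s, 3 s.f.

Mass balance at complete mixing: C_std·(Q_w + Q_r) = Q_w·C_e + Q_r·C_b.
Rearranging, Q_w = Q_r·(C_std − C_b)/(C_e − C_std) = 0.63·(11.4 − 0.68) / (130 − 11.4) = 0.05694 m³/s.
= 56.94 L/s.

56.9 L/s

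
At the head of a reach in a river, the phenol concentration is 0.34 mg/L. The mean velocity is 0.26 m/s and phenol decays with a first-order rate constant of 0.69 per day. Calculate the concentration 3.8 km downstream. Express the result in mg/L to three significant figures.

0.303 mg/L

Travel time t = 3.8 km / 0.26 m/s = 3800/0.26 = 1.462e+04 s = 0.1692 d.
First-order decay: C = 0.34·exp(−0.69·0.1692) = 0.34·0.8898 = 0.3025 mg/L.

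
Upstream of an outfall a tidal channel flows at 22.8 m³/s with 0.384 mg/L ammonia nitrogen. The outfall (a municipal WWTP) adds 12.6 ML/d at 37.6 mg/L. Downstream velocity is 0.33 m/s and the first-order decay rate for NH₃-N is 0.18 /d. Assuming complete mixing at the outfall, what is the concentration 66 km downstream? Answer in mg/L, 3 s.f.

12.6 ML/d = 0.1458 m³/s.
After complete mixing, C₀ = (0.1458·37.6 + 22.8·0.384) / 22.95 = 0.6205 mg/L.
Travel time t = 6.6e+04 m / 0.33 m/s = 2e+05 s = 2.315 d.
C = 0.6205·exp(−0.18·2.315) = 0.6205·0.6592 = 0.4091 mg/L.

0.409 mg/L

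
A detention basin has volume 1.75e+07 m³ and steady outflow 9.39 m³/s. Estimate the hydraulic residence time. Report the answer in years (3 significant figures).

Q = 9.39 m³/s × 3.156e+07 s/yr = 2.963e+08 m³/yr.
Hydraulic residence time τ = V/Q = 1.75e+07/2.963e+08 = 0.05906 yr.

0.0591 yr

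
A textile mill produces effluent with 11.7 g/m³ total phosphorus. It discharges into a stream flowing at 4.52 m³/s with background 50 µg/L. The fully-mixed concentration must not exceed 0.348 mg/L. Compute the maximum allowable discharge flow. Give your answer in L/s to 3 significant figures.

50 µg/L = 0.05 mg/L.
Mass balance at complete mixing: C_std·(Q_w + Q_r) = Q_w·C_e + Q_r·C_b.
Rearranging, Q_w = Q_r·(C_std − C_b)/(C_e − C_std) = 4.52·(0.348 − 0.05) / (11.7 − 0.348) = 0.1187 m³/s.
= 118.7 L/s.

119 L/s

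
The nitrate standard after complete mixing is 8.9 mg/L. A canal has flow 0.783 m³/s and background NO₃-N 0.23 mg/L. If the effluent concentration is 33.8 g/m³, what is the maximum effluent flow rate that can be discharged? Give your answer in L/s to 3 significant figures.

273 L/s

Mass balance at complete mixing: C_std·(Q_w + Q_r) = Q_w·C_e + Q_r·C_b.
Rearranging, Q_w = Q_r·(C_std − C_b)/(C_e − C_std) = 0.783·(8.9 − 0.23) / (33.8 − 8.9) = 0.2726 m³/s.
= 272.6 L/s.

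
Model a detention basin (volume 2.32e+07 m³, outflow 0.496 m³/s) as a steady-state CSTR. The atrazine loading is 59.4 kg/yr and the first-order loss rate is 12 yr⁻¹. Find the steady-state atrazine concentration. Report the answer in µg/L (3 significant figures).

0.202 µg/L

Outflow Q = 0.496 m³/s × 3.156e+07 s/yr = 1.565e+07 m³/yr.
Steady-state CSTR mass balance: W = Q·C + k·V·C, so C = W/(Q + kV).
Q + kV = 1.565e+07 + 12·2.32e+07 = 2.941e+08 m³/yr.
C = 59.4/2.941e+08 = 2.02e-07 kg/m³ = 0.000202 mg/L = 0.202 µg/L.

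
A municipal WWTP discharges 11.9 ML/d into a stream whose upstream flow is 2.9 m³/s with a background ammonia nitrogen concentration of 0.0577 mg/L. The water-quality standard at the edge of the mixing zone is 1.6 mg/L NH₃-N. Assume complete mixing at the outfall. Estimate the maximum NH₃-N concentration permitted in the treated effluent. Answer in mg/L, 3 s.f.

11.9 ML/d = 0.1377 m³/s.
Mass balance: 1.6·3.038 = 0.1377·Cₑ + 2.9·0.0577.
Cₑ = (4.86 − 0.1673) / 0.1377 = 34.07 mg/L.

34.1 mg/L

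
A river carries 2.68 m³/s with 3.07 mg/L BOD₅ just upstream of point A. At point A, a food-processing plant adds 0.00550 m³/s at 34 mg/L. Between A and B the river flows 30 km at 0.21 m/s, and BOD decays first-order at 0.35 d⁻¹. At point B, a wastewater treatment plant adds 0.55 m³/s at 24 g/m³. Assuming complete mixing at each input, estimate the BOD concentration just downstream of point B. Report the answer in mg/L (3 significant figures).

5.54 mg/L

After input A: C = (2.68·3.07 + 0.0055·34) / 2.686 = 3.133 mg/L.
Over the 30 km reach to input B (t = 1.429e+05 s = 1.653 d), decay gives C = 3.133·exp(−0.35·1.653) = 1.757 mg/L.
After input B: C = (2.686·1.757 + 0.55·24) / 3.236 = 5.538 mg/L.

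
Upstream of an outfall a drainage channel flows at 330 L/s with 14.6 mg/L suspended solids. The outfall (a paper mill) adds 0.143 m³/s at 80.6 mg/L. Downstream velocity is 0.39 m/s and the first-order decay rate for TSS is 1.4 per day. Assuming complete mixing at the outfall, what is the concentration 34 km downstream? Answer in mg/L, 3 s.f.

330 L/s = 0.33 m³/s.
After complete mixing, C₀ = (0.143·80.6 + 0.33·14.6) / 0.473 = 34.55 mg/L.
Travel time t = 3.4e+04 m / 0.39 m/s = 8.718e+04 s = 1.009 d.
C = 34.55·exp(−1.4·1.009) = 34.55·0.2435 = 8.414 mg/L.

8.41 mg/L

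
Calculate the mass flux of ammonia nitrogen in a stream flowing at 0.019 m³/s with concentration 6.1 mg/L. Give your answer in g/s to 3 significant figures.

Mass flux = Q·C = 0.019 m³/s × 6.1 g/m³ = 0.1159 g/s.

0.116 g/s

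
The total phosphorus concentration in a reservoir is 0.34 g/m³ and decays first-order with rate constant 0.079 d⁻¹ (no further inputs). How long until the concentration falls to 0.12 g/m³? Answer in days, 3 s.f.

t = ln(C₀/C)/k = ln(0.34/0.12)/0.079 = 1.041/0.079 = 13.18 d.

13.2 d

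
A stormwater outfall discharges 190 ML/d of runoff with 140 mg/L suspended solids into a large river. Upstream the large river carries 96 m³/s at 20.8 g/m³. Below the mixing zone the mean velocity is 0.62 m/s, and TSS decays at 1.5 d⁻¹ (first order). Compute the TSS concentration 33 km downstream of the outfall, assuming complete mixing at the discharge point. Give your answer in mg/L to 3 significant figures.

9.32 mg/L

190 ML/d = 2.199 m³/s.
After complete mixing, C₀ = (2.199·140 + 96·20.8) / 98.2 = 23.47 mg/L.
Travel time t = 3.3e+04 m / 0.62 m/s = 5.323e+04 s = 0.616 d.
C = 23.47·exp(−1.5·0.616) = 23.47·0.3969 = 9.315 mg/L.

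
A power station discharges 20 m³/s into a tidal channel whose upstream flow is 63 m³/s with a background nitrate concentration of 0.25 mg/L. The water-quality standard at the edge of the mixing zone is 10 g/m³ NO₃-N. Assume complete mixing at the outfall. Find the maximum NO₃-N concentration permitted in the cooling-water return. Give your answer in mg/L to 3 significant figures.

40.7 mg/L

Mass balance: 10·83 = 20·Cₑ + 63·0.25.
Cₑ = (830 − 15.75) / 20 = 40.71 mg/L.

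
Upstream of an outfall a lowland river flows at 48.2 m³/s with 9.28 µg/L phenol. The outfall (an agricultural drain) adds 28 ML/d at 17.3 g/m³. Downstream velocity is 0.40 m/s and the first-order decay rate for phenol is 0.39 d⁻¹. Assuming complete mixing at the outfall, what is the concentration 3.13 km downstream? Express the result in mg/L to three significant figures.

28 ML/d = 0.3241 m³/s.
9.28 µg/L = 0.00928 mg/L.
After complete mixing, C₀ = (0.3241·17.3 + 48.2·0.00928) / 48.52 = 0.1248 mg/L.
Travel time t = 3130 m / 0.40 m/s = 7825 s = 0.09057 d.
C = 0.1248·exp(−0.39·0.09057) = 0.1248·0.9653 = 0.1204 mg/L.

0.120 mg/L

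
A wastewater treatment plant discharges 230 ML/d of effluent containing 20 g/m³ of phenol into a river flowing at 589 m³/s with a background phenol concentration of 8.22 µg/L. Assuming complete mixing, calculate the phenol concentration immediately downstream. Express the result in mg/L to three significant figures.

230 ML/d = 2.662 m³/s.
8.22 µg/L = 0.00822 mg/L.
Conservation of mass across the mixing zone: C = (2.662·20 + 589·0.00822) / (2.662 + 589) = 58.08/591.7 = 0.09817 mg/L.

0.0982 mg/L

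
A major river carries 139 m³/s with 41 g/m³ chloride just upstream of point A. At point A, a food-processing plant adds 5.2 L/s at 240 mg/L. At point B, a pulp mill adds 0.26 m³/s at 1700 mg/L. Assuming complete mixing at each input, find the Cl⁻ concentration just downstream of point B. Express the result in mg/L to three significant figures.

44.1 mg/L

5.2 L/s = 0.0052 m³/s.
After input A: C = (139·41 + 0.0052·240) / 139 = 41.01 mg/L.
After input B: C = (139·41.01 + 0.26·1700) / 139.3 = 44.1 mg/L.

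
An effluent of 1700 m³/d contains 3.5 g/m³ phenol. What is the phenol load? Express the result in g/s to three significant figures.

0.0689 g/s

1700 m³/d = 0.01968 m³/s.
Mass flux = Q·C = 0.01968 m³/s × 3.5 g/m³ = 0.06887 g/s.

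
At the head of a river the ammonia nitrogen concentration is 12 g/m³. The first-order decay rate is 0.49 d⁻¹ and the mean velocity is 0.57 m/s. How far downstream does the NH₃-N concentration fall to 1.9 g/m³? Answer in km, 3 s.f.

From C = C₀·e^(−kt), t = ln(C₀/C)/k = ln(12/1.9)/0.49 = 1.843/0.49 = 3.761 d.
Distance = v·t = 0.57 m/s × 3.25e+05 s = 1.852e+05 m = 185.2 km.

185 km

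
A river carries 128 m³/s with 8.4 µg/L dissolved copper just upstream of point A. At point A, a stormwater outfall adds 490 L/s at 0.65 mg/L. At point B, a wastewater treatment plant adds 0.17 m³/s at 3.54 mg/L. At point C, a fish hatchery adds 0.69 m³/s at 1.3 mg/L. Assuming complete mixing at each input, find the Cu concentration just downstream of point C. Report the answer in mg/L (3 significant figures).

0.0224 mg/L

8.4 µg/L = 0.0084 mg/L.
490 L/s = 0.49 m³/s.
After input A: C = (128·0.0084 + 0.49·0.65) / 128.5 = 0.01085 mg/L.
After input B: C = (128.5·0.01085 + 0.17·3.54) / 128.7 = 0.01551 mg/L.
After input C: C = (128.7·0.01551 + 0.69·1.3) / 129.3 = 0.02236 mg/L.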